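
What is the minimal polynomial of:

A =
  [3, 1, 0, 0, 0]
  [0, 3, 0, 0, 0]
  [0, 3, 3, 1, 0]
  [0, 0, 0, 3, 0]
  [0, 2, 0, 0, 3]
x^2 - 6*x + 9

The characteristic polynomial is χ_A(x) = (x - 3)^5, so the eigenvalues are known. The minimal polynomial is
  m_A(x) = Π_λ (x − λ)^{k_λ}
where k_λ is the size of the *largest* Jordan block for λ (equivalently, the smallest k with (A − λI)^k v = 0 for every generalised eigenvector v of λ).

  λ = 3: largest Jordan block has size 2, contributing (x − 3)^2

So m_A(x) = (x - 3)^2 = x^2 - 6*x + 9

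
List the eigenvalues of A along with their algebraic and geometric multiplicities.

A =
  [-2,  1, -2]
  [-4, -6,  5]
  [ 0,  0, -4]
λ = -4: alg = 3, geom = 1

Step 1 — factor the characteristic polynomial to read off the algebraic multiplicities:
  χ_A(x) = (x + 4)^3

Step 2 — compute geometric multiplicities via the rank-nullity identity g(λ) = n − rank(A − λI):
  rank(A − (-4)·I) = 2, so dim ker(A − (-4)·I) = n − 2 = 1

Summary:
  λ = -4: algebraic multiplicity = 3, geometric multiplicity = 1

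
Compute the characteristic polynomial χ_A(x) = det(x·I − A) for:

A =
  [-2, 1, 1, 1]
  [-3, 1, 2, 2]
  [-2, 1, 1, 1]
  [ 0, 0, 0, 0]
x^4

Expanding det(x·I − A) (e.g. by cofactor expansion or by noting that A is similar to its Jordan form J, which has the same characteristic polynomial as A) gives
  χ_A(x) = x^4
which factors as x^4. The eigenvalues (with algebraic multiplicities) are λ = 0 with multiplicity 4.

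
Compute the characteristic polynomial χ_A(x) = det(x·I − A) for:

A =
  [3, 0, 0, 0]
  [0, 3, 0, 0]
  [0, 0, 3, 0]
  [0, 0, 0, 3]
x^4 - 12*x^3 + 54*x^2 - 108*x + 81

Expanding det(x·I − A) (e.g. by cofactor expansion or by noting that A is similar to its Jordan form J, which has the same characteristic polynomial as A) gives
  χ_A(x) = x^4 - 12*x^3 + 54*x^2 - 108*x + 81
which factors as (x - 3)^4. The eigenvalues (with algebraic multiplicities) are λ = 3 with multiplicity 4.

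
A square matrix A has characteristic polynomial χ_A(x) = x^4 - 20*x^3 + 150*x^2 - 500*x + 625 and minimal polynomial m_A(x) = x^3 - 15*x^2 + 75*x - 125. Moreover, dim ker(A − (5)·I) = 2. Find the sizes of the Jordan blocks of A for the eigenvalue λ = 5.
Block sizes for λ = 5: [3, 1]

Step 1 — from the characteristic polynomial, algebraic multiplicity of λ = 5 is 4. From dim ker(A − (5)·I) = 2, there are exactly 2 Jordan blocks for λ = 5.
Step 2 — from the minimal polynomial, the factor (x − 5)^3 tells us the largest block for λ = 5 has size 3.
Step 3 — with total size 4, 2 blocks, and largest block 3, the block sizes (in nonincreasing order) are [3, 1].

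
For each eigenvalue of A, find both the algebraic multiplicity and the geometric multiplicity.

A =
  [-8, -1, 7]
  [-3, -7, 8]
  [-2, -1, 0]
λ = -5: alg = 3, geom = 1

Step 1 — factor the characteristic polynomial to read off the algebraic multiplicities:
  χ_A(x) = (x + 5)^3

Step 2 — compute geometric multiplicities via the rank-nullity identity g(λ) = n − rank(A − λI):
  rank(A − (-5)·I) = 2, so dim ker(A − (-5)·I) = n − 2 = 1

Summary:
  λ = -5: algebraic multiplicity = 3, geometric multiplicity = 1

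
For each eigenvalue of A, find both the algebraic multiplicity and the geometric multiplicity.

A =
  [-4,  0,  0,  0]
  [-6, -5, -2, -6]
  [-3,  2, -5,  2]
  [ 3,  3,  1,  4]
λ = -4: alg = 2, geom = 2; λ = -3: alg = 1, geom = 1; λ = 1: alg = 1, geom = 1

Step 1 — factor the characteristic polynomial to read off the algebraic multiplicities:
  χ_A(x) = (x - 1)*(x + 3)*(x + 4)^2

Step 2 — compute geometric multiplicities via the rank-nullity identity g(λ) = n − rank(A − λI):
  rank(A − (-4)·I) = 2, so dim ker(A − (-4)·I) = n − 2 = 2
  rank(A − (-3)·I) = 3, so dim ker(A − (-3)·I) = n − 3 = 1
  rank(A − (1)·I) = 3, so dim ker(A − (1)·I) = n − 3 = 1

Summary:
  λ = -4: algebraic multiplicity = 2, geometric multiplicity = 2
  λ = -3: algebraic multiplicity = 1, geometric multiplicity = 1
  λ = 1: algebraic multiplicity = 1, geometric multiplicity = 1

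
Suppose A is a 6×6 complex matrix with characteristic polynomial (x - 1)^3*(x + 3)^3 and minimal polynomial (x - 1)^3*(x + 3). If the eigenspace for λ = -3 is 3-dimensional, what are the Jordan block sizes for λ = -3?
Block sizes for λ = -3: [1, 1, 1]

Step 1 — from the characteristic polynomial, algebraic multiplicity of λ = -3 is 3. From dim ker(A − (-3)·I) = 3, there are exactly 3 Jordan blocks for λ = -3.
Step 2 — from the minimal polynomial, the factor (x + 3) tells us the largest block for λ = -3 has size 1.
Step 3 — with total size 3, 3 blocks, and largest block 1, the block sizes (in nonincreasing order) are [1, 1, 1].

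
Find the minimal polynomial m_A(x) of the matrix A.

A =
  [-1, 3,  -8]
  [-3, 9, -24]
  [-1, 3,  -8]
x^2

The characteristic polynomial is χ_A(x) = x^3, so the eigenvalues are known. The minimal polynomial is
  m_A(x) = Π_λ (x − λ)^{k_λ}
where k_λ is the size of the *largest* Jordan block for λ (equivalently, the smallest k with (A − λI)^k v = 0 for every generalised eigenvector v of λ).

  λ = 0: largest Jordan block has size 2, contributing (x − 0)^2

So m_A(x) = x^2 = x^2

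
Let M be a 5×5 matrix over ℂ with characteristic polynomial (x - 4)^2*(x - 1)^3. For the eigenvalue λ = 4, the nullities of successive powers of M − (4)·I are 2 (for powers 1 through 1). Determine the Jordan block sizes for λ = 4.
Block sizes for λ = 4: [1, 1]

From the dimensions of kernels of powers, the number of Jordan blocks of size at least j is d_j − d_{j−1} where d_j = dim ker(N^j) (with d_0 = 0). Computing the differences gives [2].
The number of blocks of size exactly k is (#blocks of size ≥ k) − (#blocks of size ≥ k + 1), so the partition is: 2 block(s) of size 1.
In nonincreasing order the block sizes are [1, 1].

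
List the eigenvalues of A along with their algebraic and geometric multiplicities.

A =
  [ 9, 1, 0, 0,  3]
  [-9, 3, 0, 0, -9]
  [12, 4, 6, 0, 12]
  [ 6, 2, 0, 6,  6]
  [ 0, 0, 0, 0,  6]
λ = 6: alg = 5, geom = 4

Step 1 — factor the characteristic polynomial to read off the algebraic multiplicities:
  χ_A(x) = (x - 6)^5

Step 2 — compute geometric multiplicities via the rank-nullity identity g(λ) = n − rank(A − λI):
  rank(A − (6)·I) = 1, so dim ker(A − (6)·I) = n − 1 = 4

Summary:
  λ = 6: algebraic multiplicity = 5, geometric multiplicity = 4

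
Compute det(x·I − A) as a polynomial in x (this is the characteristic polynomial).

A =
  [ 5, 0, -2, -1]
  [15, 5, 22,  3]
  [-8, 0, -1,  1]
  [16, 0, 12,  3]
x^4 - 12*x^3 + 30*x^2 + 100*x - 375

Expanding det(x·I − A) (e.g. by cofactor expansion or by noting that A is similar to its Jordan form J, which has the same characteristic polynomial as A) gives
  χ_A(x) = x^4 - 12*x^3 + 30*x^2 + 100*x - 375
which factors as (x - 5)^3*(x + 3). The eigenvalues (with algebraic multiplicities) are λ = -3 with multiplicity 1, λ = 5 with multiplicity 3.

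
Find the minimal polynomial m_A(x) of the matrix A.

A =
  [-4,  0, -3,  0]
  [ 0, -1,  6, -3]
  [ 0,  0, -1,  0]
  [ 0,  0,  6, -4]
x^2 + 5*x + 4

The characteristic polynomial is χ_A(x) = (x + 1)^2*(x + 4)^2, so the eigenvalues are known. The minimal polynomial is
  m_A(x) = Π_λ (x − λ)^{k_λ}
where k_λ is the size of the *largest* Jordan block for λ (equivalently, the smallest k with (A − λI)^k v = 0 for every generalised eigenvector v of λ).

  λ = -4: largest Jordan block has size 1, contributing (x + 4)
  λ = -1: largest Jordan block has size 1, contributing (x + 1)

So m_A(x) = (x + 1)*(x + 4) = x^2 + 5*x + 4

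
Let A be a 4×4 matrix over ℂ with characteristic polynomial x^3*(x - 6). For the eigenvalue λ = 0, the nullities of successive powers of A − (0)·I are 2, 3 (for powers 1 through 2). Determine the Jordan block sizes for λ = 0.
Block sizes for λ = 0: [2, 1]

From the dimensions of kernels of powers, the number of Jordan blocks of size at least j is d_j − d_{j−1} where d_j = dim ker(N^j) (with d_0 = 0). Computing the differences gives [2, 1].
The number of blocks of size exactly k is (#blocks of size ≥ k) − (#blocks of size ≥ k + 1), so the partition is: 1 block(s) of size 1, 1 block(s) of size 2.
In nonincreasing order the block sizes are [2, 1].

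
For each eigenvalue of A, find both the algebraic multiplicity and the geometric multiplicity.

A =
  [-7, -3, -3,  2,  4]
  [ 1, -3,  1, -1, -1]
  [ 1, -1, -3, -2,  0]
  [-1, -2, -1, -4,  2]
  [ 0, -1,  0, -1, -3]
λ = -4: alg = 5, geom = 2

Step 1 — factor the characteristic polynomial to read off the algebraic multiplicities:
  χ_A(x) = (x + 4)^5

Step 2 — compute geometric multiplicities via the rank-nullity identity g(λ) = n − rank(A − λI):
  rank(A − (-4)·I) = 3, so dim ker(A − (-4)·I) = n − 3 = 2

Summary:
  λ = -4: algebraic multiplicity = 5, geometric multiplicity = 2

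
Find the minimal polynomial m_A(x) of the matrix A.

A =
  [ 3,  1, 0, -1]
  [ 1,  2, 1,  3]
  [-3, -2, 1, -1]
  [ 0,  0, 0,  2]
x^3 - 6*x^2 + 12*x - 8

The characteristic polynomial is χ_A(x) = (x - 2)^4, so the eigenvalues are known. The minimal polynomial is
  m_A(x) = Π_λ (x − λ)^{k_λ}
where k_λ is the size of the *largest* Jordan block for λ (equivalently, the smallest k with (A − λI)^k v = 0 for every generalised eigenvector v of λ).

  λ = 2: largest Jordan block has size 3, contributing (x − 2)^3

So m_A(x) = (x - 2)^3 = x^3 - 6*x^2 + 12*x - 8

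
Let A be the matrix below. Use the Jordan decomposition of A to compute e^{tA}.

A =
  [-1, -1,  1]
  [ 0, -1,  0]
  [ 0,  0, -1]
e^{tA} =
  [exp(-t), -t*exp(-t), t*exp(-t)]
  [0, exp(-t), 0]
  [0, 0, exp(-t)]

Strategy: write A = P · J · P⁻¹ where J is a Jordan canonical form, so e^{tA} = P · e^{tJ} · P⁻¹, and e^{tJ} can be computed block-by-block.

A has Jordan form
J =
  [-1,  1,  0]
  [ 0, -1,  0]
  [ 0,  0, -1]
(up to reordering of blocks).

Per-block formulas:
  For a 2×2 Jordan block J_2(-1): exp(t · J_2(-1)) = e^(-1t)·(I + t·N), where N is the 2×2 nilpotent shift.
  For a 1×1 block at λ = -1: exp(t · [-1]) = [e^(-1t)].

After assembling e^{tJ} and conjugating by P, we get:

e^{tA} =
  [exp(-t), -t*exp(-t), t*exp(-t)]
  [0, exp(-t), 0]
  [0, 0, exp(-t)]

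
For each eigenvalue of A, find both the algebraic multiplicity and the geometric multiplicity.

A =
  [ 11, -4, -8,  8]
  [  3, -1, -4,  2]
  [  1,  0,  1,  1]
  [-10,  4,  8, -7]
λ = 1: alg = 4, geom = 2

Step 1 — factor the characteristic polynomial to read off the algebraic multiplicities:
  χ_A(x) = (x - 1)^4

Step 2 — compute geometric multiplicities via the rank-nullity identity g(λ) = n − rank(A − λI):
  rank(A − (1)·I) = 2, so dim ker(A − (1)·I) = n − 2 = 2

Summary:
  λ = 1: algebraic multiplicity = 4, geometric multiplicity = 2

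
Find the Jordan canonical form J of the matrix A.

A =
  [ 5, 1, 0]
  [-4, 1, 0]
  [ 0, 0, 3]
J_2(3) ⊕ J_1(3)

The characteristic polynomial is
  det(x·I − A) = x^3 - 9*x^2 + 27*x - 27 = (x - 3)^3

Eigenvalues and multiplicities (the geometric multiplicity of λ is n − rank(A − λI), which equals the number of Jordan blocks for λ):
  λ = 3: algebraic multiplicity = 3, geometric multiplicity = 2

Determining the block sizes for each eigenvalue:
  λ = 3: 2 blocks summing to 3 forces exactly one block of size 2 and the rest size 1 → block sizes [2, 1]

Assembling the blocks gives a Jordan form
J =
  [3, 1, 0]
  [0, 3, 0]
  [0, 0, 3]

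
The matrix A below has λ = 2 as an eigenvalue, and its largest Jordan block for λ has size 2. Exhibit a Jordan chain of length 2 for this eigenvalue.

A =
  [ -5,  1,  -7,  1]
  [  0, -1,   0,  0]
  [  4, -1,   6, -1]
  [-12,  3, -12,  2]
A Jordan chain for λ = 2 of length 2:
v_1 = (1, 0, -1, 0)ᵀ
v_2 = (0, 0, 0, 1)ᵀ

Let N = A − (2)·I. We want v_2 with N^2 v_2 = 0 but N^1 v_2 ≠ 0; then v_{j-1} := N · v_j for j = 2, …, 2.

Pick v_2 = (0, 0, 0, 1)ᵀ.
Then v_1 = N · v_2 = (1, 0, -1, 0)ᵀ.

Sanity check: (A − (2)·I) v_1 = (0, 0, 0, 0)ᵀ = 0. ✓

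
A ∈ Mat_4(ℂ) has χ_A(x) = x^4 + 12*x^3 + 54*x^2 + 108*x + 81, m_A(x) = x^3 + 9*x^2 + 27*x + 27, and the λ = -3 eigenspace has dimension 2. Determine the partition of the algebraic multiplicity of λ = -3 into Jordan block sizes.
Block sizes for λ = -3: [3, 1]

Step 1 — from the characteristic polynomial, algebraic multiplicity of λ = -3 is 4. From dim ker(A − (-3)·I) = 2, there are exactly 2 Jordan blocks for λ = -3.
Step 2 — from the minimal polynomial, the factor (x + 3)^3 tells us the largest block for λ = -3 has size 3.
Step 3 — with total size 4, 2 blocks, and largest block 3, the block sizes (in nonincreasing order) are [3, 1].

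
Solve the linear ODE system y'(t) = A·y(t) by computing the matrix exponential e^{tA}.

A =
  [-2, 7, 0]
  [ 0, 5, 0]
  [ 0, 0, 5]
e^{tA} =
  [exp(-2*t), exp(5*t) - exp(-2*t), 0]
  [0, exp(5*t), 0]
  [0, 0, exp(5*t)]

Strategy: write A = P · J · P⁻¹ where J is a Jordan canonical form, so e^{tA} = P · e^{tJ} · P⁻¹, and e^{tJ} can be computed block-by-block.

A has Jordan form
J =
  [-2, 0, 0]
  [ 0, 5, 0]
  [ 0, 0, 5]
(up to reordering of blocks).

Per-block formulas:
  For a 1×1 block at λ = 5: exp(t · [5]) = [e^(5t)].
  For a 1×1 block at λ = -2: exp(t · [-2]) = [e^(-2t)].

After assembling e^{tJ} and conjugating by P, we get:

e^{tA} =
  [exp(-2*t), exp(5*t) - exp(-2*t), 0]
  [0, exp(5*t), 0]
  [0, 0, exp(5*t)]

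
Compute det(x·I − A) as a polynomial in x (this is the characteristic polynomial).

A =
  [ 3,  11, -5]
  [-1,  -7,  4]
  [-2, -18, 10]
x^3 - 6*x^2 + 12*x - 8

Expanding det(x·I − A) (e.g. by cofactor expansion or by noting that A is similar to its Jordan form J, which has the same characteristic polynomial as A) gives
  χ_A(x) = x^3 - 6*x^2 + 12*x - 8
which factors as (x - 2)^3. The eigenvalues (with algebraic multiplicities) are λ = 2 with multiplicity 3.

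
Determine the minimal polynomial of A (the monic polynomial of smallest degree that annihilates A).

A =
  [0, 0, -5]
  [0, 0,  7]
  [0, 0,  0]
x^2

The characteristic polynomial is χ_A(x) = x^3, so the eigenvalues are known. The minimal polynomial is
  m_A(x) = Π_λ (x − λ)^{k_λ}
where k_λ is the size of the *largest* Jordan block for λ (equivalently, the smallest k with (A − λI)^k v = 0 for every generalised eigenvector v of λ).

  λ = 0: largest Jordan block has size 2, contributing (x − 0)^2

So m_A(x) = x^2 = x^2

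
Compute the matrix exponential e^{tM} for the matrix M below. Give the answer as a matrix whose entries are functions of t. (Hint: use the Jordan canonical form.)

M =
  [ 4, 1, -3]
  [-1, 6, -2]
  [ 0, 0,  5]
e^{tM} =
  [-t*exp(5*t) + exp(5*t), t*exp(5*t), t^2*exp(5*t)/2 - 3*t*exp(5*t)]
  [-t*exp(5*t), t*exp(5*t) + exp(5*t), t^2*exp(5*t)/2 - 2*t*exp(5*t)]
  [0, 0, exp(5*t)]

Strategy: write M = P · J · P⁻¹ where J is a Jordan canonical form, so e^{tM} = P · e^{tJ} · P⁻¹, and e^{tJ} can be computed block-by-block.

M has Jordan form
J =
  [5, 1, 0]
  [0, 5, 1]
  [0, 0, 5]
(up to reordering of blocks).

Per-block formulas:
  For a 3×3 Jordan block J_3(5): exp(t · J_3(5)) = e^(5t)·(I + t·N + (t^2/2)·N^2), where N is the 3×3 nilpotent shift.

After assembling e^{tJ} and conjugating by P, we get:

e^{tM} =
  [-t*exp(5*t) + exp(5*t), t*exp(5*t), t^2*exp(5*t)/2 - 3*t*exp(5*t)]
  [-t*exp(5*t), t*exp(5*t) + exp(5*t), t^2*exp(5*t)/2 - 2*t*exp(5*t)]
  [0, 0, exp(5*t)]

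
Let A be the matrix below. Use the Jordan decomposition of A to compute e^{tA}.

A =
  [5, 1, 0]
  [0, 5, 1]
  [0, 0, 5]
e^{tA} =
  [exp(5*t), t*exp(5*t), t^2*exp(5*t)/2]
  [0, exp(5*t), t*exp(5*t)]
  [0, 0, exp(5*t)]

Strategy: write A = P · J · P⁻¹ where J is a Jordan canonical form, so e^{tA} = P · e^{tJ} · P⁻¹, and e^{tJ} can be computed block-by-block.

A has Jordan form
J =
  [5, 1, 0]
  [0, 5, 1]
  [0, 0, 5]
(up to reordering of blocks).

Per-block formulas:
  For a 3×3 Jordan block J_3(5): exp(t · J_3(5)) = e^(5t)·(I + t·N + (t^2/2)·N^2), where N is the 3×3 nilpotent shift.

After assembling e^{tJ} and conjugating by P, we get:

e^{tA} =
  [exp(5*t), t*exp(5*t), t^2*exp(5*t)/2]
  [0, exp(5*t), t*exp(5*t)]
  [0, 0, exp(5*t)]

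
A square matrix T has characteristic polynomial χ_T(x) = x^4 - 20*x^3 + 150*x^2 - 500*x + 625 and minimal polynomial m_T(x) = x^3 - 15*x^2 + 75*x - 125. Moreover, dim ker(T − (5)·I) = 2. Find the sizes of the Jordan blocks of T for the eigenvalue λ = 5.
Block sizes for λ = 5: [3, 1]

Step 1 — from the characteristic polynomial, algebraic multiplicity of λ = 5 is 4. From dim ker(T − (5)·I) = 2, there are exactly 2 Jordan blocks for λ = 5.
Step 2 — from the minimal polynomial, the factor (x − 5)^3 tells us the largest block for λ = 5 has size 3.
Step 3 — with total size 4, 2 blocks, and largest block 3, the block sizes (in nonincreasing order) are [3, 1].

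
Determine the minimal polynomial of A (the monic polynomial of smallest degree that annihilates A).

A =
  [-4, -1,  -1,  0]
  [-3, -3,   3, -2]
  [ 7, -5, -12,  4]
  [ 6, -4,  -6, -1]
x^3 + 15*x^2 + 75*x + 125

The characteristic polynomial is χ_A(x) = (x + 5)^4, so the eigenvalues are known. The minimal polynomial is
  m_A(x) = Π_λ (x − λ)^{k_λ}
where k_λ is the size of the *largest* Jordan block for λ (equivalently, the smallest k with (A − λI)^k v = 0 for every generalised eigenvector v of λ).

  λ = -5: largest Jordan block has size 3, contributing (x + 5)^3

So m_A(x) = (x + 5)^3 = x^3 + 15*x^2 + 75*x + 125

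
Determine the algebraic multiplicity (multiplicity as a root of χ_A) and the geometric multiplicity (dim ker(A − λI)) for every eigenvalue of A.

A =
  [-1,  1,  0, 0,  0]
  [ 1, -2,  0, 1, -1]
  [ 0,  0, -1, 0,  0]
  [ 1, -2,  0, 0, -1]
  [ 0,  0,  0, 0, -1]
λ = -1: alg = 5, geom = 3

Step 1 — factor the characteristic polynomial to read off the algebraic multiplicities:
  χ_A(x) = (x + 1)^5

Step 2 — compute geometric multiplicities via the rank-nullity identity g(λ) = n − rank(A − λI):
  rank(A − (-1)·I) = 2, so dim ker(A − (-1)·I) = n − 2 = 3

Summary:
  λ = -1: algebraic multiplicity = 5, geometric multiplicity = 3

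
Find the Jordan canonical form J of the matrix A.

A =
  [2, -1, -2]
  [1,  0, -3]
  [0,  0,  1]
J_3(1)

The characteristic polynomial is
  det(x·I − A) = x^3 - 3*x^2 + 3*x - 1 = (x - 1)^3

Eigenvalues and multiplicities (the geometric multiplicity of λ is n − rank(A − λI), which equals the number of Jordan blocks for λ):
  λ = 1: algebraic multiplicity = 3, geometric multiplicity = 1

Determining the block sizes for each eigenvalue:
  λ = 1: one block (gm = 1), so the single block has size am = 3 → block sizes [3]

Assembling the blocks gives a Jordan form
J =
  [1, 1, 0]
  [0, 1, 1]
  [0, 0, 1]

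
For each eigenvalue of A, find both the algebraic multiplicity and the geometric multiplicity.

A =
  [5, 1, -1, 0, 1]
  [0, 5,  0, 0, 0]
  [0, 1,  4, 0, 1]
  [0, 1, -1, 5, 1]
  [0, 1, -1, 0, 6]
λ = 5: alg = 5, geom = 4

Step 1 — factor the characteristic polynomial to read off the algebraic multiplicities:
  χ_A(x) = (x - 5)^5

Step 2 — compute geometric multiplicities via the rank-nullity identity g(λ) = n − rank(A − λI):
  rank(A − (5)·I) = 1, so dim ker(A − (5)·I) = n − 1 = 4

Summary:
  λ = 5: algebraic multiplicity = 5, geometric multiplicity = 4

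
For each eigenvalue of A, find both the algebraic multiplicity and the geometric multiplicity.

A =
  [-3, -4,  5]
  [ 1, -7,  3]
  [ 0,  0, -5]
λ = -5: alg = 3, geom = 1

Step 1 — factor the characteristic polynomial to read off the algebraic multiplicities:
  χ_A(x) = (x + 5)^3

Step 2 — compute geometric multiplicities via the rank-nullity identity g(λ) = n − rank(A − λI):
  rank(A − (-5)·I) = 2, so dim ker(A − (-5)·I) = n − 2 = 1

Summary:
  λ = -5: algebraic multiplicity = 3, geometric multiplicity = 1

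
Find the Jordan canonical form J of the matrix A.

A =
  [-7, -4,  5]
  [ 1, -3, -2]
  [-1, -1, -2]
J_3(-4)

The characteristic polynomial is
  det(x·I − A) = x^3 + 12*x^2 + 48*x + 64 = (x + 4)^3

Eigenvalues and multiplicities (the geometric multiplicity of λ is n − rank(A − λI), which equals the number of Jordan blocks for λ):
  λ = -4: algebraic multiplicity = 3, geometric multiplicity = 1

Determining the block sizes for each eigenvalue:
  λ = -4: one block (gm = 1), so the single block has size am = 3 → block sizes [3]

Assembling the blocks gives a Jordan form
J =
  [-4,  1,  0]
  [ 0, -4,  1]
  [ 0,  0, -4]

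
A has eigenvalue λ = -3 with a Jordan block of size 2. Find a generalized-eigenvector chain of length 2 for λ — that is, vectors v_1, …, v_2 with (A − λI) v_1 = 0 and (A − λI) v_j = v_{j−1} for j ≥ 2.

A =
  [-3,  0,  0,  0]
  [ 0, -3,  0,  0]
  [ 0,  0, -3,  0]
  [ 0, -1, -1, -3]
A Jordan chain for λ = -3 of length 2:
v_1 = (0, 0, 0, -1)ᵀ
v_2 = (0, 1, 0, 0)ᵀ

Let N = A − (-3)·I. We want v_2 with N^2 v_2 = 0 but N^1 v_2 ≠ 0; then v_{j-1} := N · v_j for j = 2, …, 2.

Pick v_2 = (0, 1, 0, 0)ᵀ.
Then v_1 = N · v_2 = (0, 0, 0, -1)ᵀ.

Sanity check: (A − (-3)·I) v_1 = (0, 0, 0, 0)ᵀ = 0. ✓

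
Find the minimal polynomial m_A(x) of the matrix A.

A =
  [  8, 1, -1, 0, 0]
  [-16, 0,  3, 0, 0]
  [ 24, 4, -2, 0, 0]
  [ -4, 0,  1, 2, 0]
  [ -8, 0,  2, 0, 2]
x^3 - 6*x^2 + 12*x - 8

The characteristic polynomial is χ_A(x) = (x - 2)^5, so the eigenvalues are known. The minimal polynomial is
  m_A(x) = Π_λ (x − λ)^{k_λ}
where k_λ is the size of the *largest* Jordan block for λ (equivalently, the smallest k with (A − λI)^k v = 0 for every generalised eigenvector v of λ).

  λ = 2: largest Jordan block has size 3, contributing (x − 2)^3

So m_A(x) = (x - 2)^3 = x^3 - 6*x^2 + 12*x - 8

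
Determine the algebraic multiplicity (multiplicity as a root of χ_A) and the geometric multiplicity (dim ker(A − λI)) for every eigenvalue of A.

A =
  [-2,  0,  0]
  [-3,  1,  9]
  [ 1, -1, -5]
λ = -2: alg = 3, geom = 2

Step 1 — factor the characteristic polynomial to read off the algebraic multiplicities:
  χ_A(x) = (x + 2)^3

Step 2 — compute geometric multiplicities via the rank-nullity identity g(λ) = n − rank(A − λI):
  rank(A − (-2)·I) = 1, so dim ker(A − (-2)·I) = n − 1 = 2

Summary:
  λ = -2: algebraic multiplicity = 3, geometric multiplicity = 2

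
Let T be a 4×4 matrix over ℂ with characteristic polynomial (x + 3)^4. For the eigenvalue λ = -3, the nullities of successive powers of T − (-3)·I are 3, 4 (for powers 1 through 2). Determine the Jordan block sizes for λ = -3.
Block sizes for λ = -3: [2, 1, 1]

From the dimensions of kernels of powers, the number of Jordan blocks of size at least j is d_j − d_{j−1} where d_j = dim ker(N^j) (with d_0 = 0). Computing the differences gives [3, 1].
The number of blocks of size exactly k is (#blocks of size ≥ k) − (#blocks of size ≥ k + 1), so the partition is: 2 block(s) of size 1, 1 block(s) of size 2.
In nonincreasing order the block sizes are [2, 1, 1].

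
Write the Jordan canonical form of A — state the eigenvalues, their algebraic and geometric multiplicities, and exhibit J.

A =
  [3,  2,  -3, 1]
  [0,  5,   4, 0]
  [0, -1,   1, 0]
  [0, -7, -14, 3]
J_2(3) ⊕ J_2(3)

The characteristic polynomial is
  det(x·I − A) = x^4 - 12*x^3 + 54*x^2 - 108*x + 81 = (x - 3)^4

Eigenvalues and multiplicities (the geometric multiplicity of λ is n − rank(A − λI), which equals the number of Jordan blocks for λ):
  λ = 3: algebraic multiplicity = 4, geometric multiplicity = 2

Determining the block sizes for each eigenvalue:
  λ = 3: with am = 4 and gm = 2, the partition is not yet determined (e.g. several partitions of 4 into 2 parts exist). Let N = A − (3)·I. Computing rank(N^1) = 2, rank(N^2) = 0; the number of blocks of size ≥ j is rank(N^{j−1}) − rank(N^j), giving [2, 2]. So we have 2 block(s) of size 2 → block sizes [2, 2]

Assembling the blocks gives a Jordan form
J =
  [3, 1, 0, 0]
  [0, 3, 0, 0]
  [0, 0, 3, 1]
  [0, 0, 0, 3]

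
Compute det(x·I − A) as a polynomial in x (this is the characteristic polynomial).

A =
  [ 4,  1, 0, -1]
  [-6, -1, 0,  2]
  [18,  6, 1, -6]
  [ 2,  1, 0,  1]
x^4 - 5*x^3 + 9*x^2 - 7*x + 2

Expanding det(x·I − A) (e.g. by cofactor expansion or by noting that A is similar to its Jordan form J, which has the same characteristic polynomial as A) gives
  χ_A(x) = x^4 - 5*x^3 + 9*x^2 - 7*x + 2
which factors as (x - 2)*(x - 1)^3. The eigenvalues (with algebraic multiplicities) are λ = 1 with multiplicity 3, λ = 2 with multiplicity 1.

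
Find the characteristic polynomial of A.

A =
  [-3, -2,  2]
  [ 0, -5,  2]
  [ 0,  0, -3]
x^3 + 11*x^2 + 39*x + 45

Expanding det(x·I − A) (e.g. by cofactor expansion or by noting that A is similar to its Jordan form J, which has the same characteristic polynomial as A) gives
  χ_A(x) = x^3 + 11*x^2 + 39*x + 45
which factors as (x + 3)^2*(x + 5). The eigenvalues (with algebraic multiplicities) are λ = -5 with multiplicity 1, λ = -3 with multiplicity 2.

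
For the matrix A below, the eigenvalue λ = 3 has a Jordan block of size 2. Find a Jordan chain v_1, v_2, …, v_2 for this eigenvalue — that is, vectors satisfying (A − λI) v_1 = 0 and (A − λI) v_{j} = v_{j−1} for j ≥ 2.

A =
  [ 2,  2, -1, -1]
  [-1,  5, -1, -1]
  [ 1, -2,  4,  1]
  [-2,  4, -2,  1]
A Jordan chain for λ = 3 of length 2:
v_1 = (-1, -1, 1, -2)ᵀ
v_2 = (1, 0, 0, 0)ᵀ

Let N = A − (3)·I. We want v_2 with N^2 v_2 = 0 but N^1 v_2 ≠ 0; then v_{j-1} := N · v_j for j = 2, …, 2.

Pick v_2 = (1, 0, 0, 0)ᵀ.
Then v_1 = N · v_2 = (-1, -1, 1, -2)ᵀ.

Sanity check: (A − (3)·I) v_1 = (0, 0, 0, 0)ᵀ = 0. ✓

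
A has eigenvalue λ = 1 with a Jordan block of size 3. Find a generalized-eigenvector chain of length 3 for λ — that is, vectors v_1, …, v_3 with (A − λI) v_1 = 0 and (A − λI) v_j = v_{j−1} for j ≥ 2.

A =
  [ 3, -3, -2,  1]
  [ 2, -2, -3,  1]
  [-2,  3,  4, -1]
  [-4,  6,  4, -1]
A Jordan chain for λ = 1 of length 3:
v_1 = (-2, 0, 0, 4)ᵀ
v_2 = (2, 2, -2, -4)ᵀ
v_3 = (1, 0, 0, 0)ᵀ

Let N = A − (1)·I. We want v_3 with N^3 v_3 = 0 but N^2 v_3 ≠ 0; then v_{j-1} := N · v_j for j = 3, …, 2.

Pick v_3 = (1, 0, 0, 0)ᵀ.
Then v_2 = N · v_3 = (2, 2, -2, -4)ᵀ.
Then v_1 = N · v_2 = (-2, 0, 0, 4)ᵀ.

Sanity check: (A − (1)·I) v_1 = (0, 0, 0, 0)ᵀ = 0. ✓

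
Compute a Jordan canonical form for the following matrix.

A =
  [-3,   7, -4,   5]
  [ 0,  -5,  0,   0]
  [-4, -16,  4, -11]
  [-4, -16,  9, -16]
J_3(-5) ⊕ J_1(-5)

The characteristic polynomial is
  det(x·I − A) = x^4 + 20*x^3 + 150*x^2 + 500*x + 625 = (x + 5)^4

Eigenvalues and multiplicities (the geometric multiplicity of λ is n − rank(A − λI), which equals the number of Jordan blocks for λ):
  λ = -5: algebraic multiplicity = 4, geometric multiplicity = 2

Determining the block sizes for each eigenvalue:
  λ = -5: with am = 4 and gm = 2, the partition is not yet determined (e.g. several partitions of 4 into 2 parts exist). Let N = A − (-5)·I. Computing rank(N^1) = 2, rank(N^2) = 1, rank(N^3) = 0; the number of blocks of size ≥ j is rank(N^{j−1}) − rank(N^j), giving [2, 1, 1]. So we have 1 block(s) of size 3, 1 block(s) of size 1 → block sizes [3, 1]

Assembling the blocks gives a Jordan form
J =
  [-5,  1,  0,  0]
  [ 0, -5,  1,  0]
  [ 0,  0, -5,  0]
  [ 0,  0,  0, -5]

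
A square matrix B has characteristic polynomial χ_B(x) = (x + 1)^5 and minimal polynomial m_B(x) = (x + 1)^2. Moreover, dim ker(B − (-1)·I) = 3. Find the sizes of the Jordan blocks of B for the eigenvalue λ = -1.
Block sizes for λ = -1: [2, 2, 1]

Step 1 — from the characteristic polynomial, algebraic multiplicity of λ = -1 is 5. From dim ker(B − (-1)·I) = 3, there are exactly 3 Jordan blocks for λ = -1.
Step 2 — from the minimal polynomial, the factor (x + 1)^2 tells us the largest block for λ = -1 has size 2.
Step 3 — with total size 5, 3 blocks, and largest block 2, the block sizes (in nonincreasing order) are [2, 2, 1].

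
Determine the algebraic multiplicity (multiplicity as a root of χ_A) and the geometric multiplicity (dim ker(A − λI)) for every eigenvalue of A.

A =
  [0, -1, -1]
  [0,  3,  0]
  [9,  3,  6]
λ = 3: alg = 3, geom = 2

Step 1 — factor the characteristic polynomial to read off the algebraic multiplicities:
  χ_A(x) = (x - 3)^3

Step 2 — compute geometric multiplicities via the rank-nullity identity g(λ) = n − rank(A − λI):
  rank(A − (3)·I) = 1, so dim ker(A − (3)·I) = n − 1 = 2

Summary:
  λ = 3: algebraic multiplicity = 3, geometric multiplicity = 2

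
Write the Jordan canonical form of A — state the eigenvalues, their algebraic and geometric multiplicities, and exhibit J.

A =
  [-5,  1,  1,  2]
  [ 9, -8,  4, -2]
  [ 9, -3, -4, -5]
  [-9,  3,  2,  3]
J_2(-5) ⊕ J_2(-2)

The characteristic polynomial is
  det(x·I − A) = x^4 + 14*x^3 + 69*x^2 + 140*x + 100 = (x + 2)^2*(x + 5)^2

Eigenvalues and multiplicities (the geometric multiplicity of λ is n − rank(A − λI), which equals the number of Jordan blocks for λ):
  λ = -5: algebraic multiplicity = 2, geometric multiplicity = 1
  λ = -2: algebraic multiplicity = 2, geometric multiplicity = 1

Determining the block sizes for each eigenvalue:
  λ = -5: one block (gm = 1), so the single block has size am = 2 → block sizes [2]
  λ = -2: one block (gm = 1), so the single block has size am = 2 → block sizes [2]

Assembling the blocks gives a Jordan form
J =
  [-5,  1,  0,  0]
  [ 0, -5,  0,  0]
  [ 0,  0, -2,  1]
  [ 0,  0,  0, -2]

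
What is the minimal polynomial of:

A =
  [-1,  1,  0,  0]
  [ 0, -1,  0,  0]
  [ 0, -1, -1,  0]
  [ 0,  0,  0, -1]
x^2 + 2*x + 1

The characteristic polynomial is χ_A(x) = (x + 1)^4, so the eigenvalues are known. The minimal polynomial is
  m_A(x) = Π_λ (x − λ)^{k_λ}
where k_λ is the size of the *largest* Jordan block for λ (equivalently, the smallest k with (A − λI)^k v = 0 for every generalised eigenvector v of λ).

  λ = -1: largest Jordan block has size 2, contributing (x + 1)^2

So m_A(x) = (x + 1)^2 = x^2 + 2*x + 1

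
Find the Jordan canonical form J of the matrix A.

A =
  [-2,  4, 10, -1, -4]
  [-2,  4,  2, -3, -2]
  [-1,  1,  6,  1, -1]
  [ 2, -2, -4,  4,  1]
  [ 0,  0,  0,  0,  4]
J_2(2) ⊕ J_3(4)

The characteristic polynomial is
  det(x·I − A) = x^5 - 16*x^4 + 100*x^3 - 304*x^2 + 448*x - 256 = (x - 4)^3*(x - 2)^2

Eigenvalues and multiplicities (the geometric multiplicity of λ is n − rank(A − λI), which equals the number of Jordan blocks for λ):
  λ = 2: algebraic multiplicity = 2, geometric multiplicity = 1
  λ = 4: algebraic multiplicity = 3, geometric multiplicity = 1

Determining the block sizes for each eigenvalue:
  λ = 2: one block (gm = 1), so the single block has size am = 2 → block sizes [2]
  λ = 4: one block (gm = 1), so the single block has size am = 3 → block sizes [3]

Assembling the blocks gives a Jordan form
J =
  [2, 1, 0, 0, 0]
  [0, 2, 0, 0, 0]
  [0, 0, 4, 1, 0]
  [0, 0, 0, 4, 1]
  [0, 0, 0, 0, 4]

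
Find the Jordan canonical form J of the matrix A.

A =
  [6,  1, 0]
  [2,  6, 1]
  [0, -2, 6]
J_3(6)

The characteristic polynomial is
  det(x·I − A) = x^3 - 18*x^2 + 108*x - 216 = (x - 6)^3

Eigenvalues and multiplicities (the geometric multiplicity of λ is n − rank(A − λI), which equals the number of Jordan blocks for λ):
  λ = 6: algebraic multiplicity = 3, geometric multiplicity = 1

Determining the block sizes for each eigenvalue:
  λ = 6: one block (gm = 1), so the single block has size am = 3 → block sizes [3]

Assembling the blocks gives a Jordan form
J =
  [6, 1, 0]
  [0, 6, 1]
  [0, 0, 6]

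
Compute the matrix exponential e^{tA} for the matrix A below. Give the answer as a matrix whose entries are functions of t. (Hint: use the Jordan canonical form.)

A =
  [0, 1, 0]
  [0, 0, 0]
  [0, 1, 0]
e^{tA} =
  [1, t, 0]
  [0, 1, 0]
  [0, t, 1]

Strategy: write A = P · J · P⁻¹ where J is a Jordan canonical form, so e^{tA} = P · e^{tJ} · P⁻¹, and e^{tJ} can be computed block-by-block.

A has Jordan form
J =
  [0, 1, 0]
  [0, 0, 0]
  [0, 0, 0]
(up to reordering of blocks).

Per-block formulas:
  For a 2×2 Jordan block J_2(0): exp(t · J_2(0)) = e^(0t)·(I + t·N), where N is the 2×2 nilpotent shift.
  For a 1×1 block at λ = 0: exp(t · [0]) = [e^(0t)].

After assembling e^{tJ} and conjugating by P, we get:

e^{tA} =
  [1, t, 0]
  [0, 1, 0]
  [0, t, 1]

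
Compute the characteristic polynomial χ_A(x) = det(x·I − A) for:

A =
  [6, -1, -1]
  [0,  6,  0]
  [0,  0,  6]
x^3 - 18*x^2 + 108*x - 216

Expanding det(x·I − A) (e.g. by cofactor expansion or by noting that A is similar to its Jordan form J, which has the same characteristic polynomial as A) gives
  χ_A(x) = x^3 - 18*x^2 + 108*x - 216
which factors as (x - 6)^3. The eigenvalues (with algebraic multiplicities) are λ = 6 with multiplicity 3.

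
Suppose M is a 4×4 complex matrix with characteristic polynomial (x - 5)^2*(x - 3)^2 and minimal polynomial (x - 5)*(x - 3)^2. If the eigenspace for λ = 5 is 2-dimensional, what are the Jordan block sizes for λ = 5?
Block sizes for λ = 5: [1, 1]

Step 1 — from the characteristic polynomial, algebraic multiplicity of λ = 5 is 2. From dim ker(M − (5)·I) = 2, there are exactly 2 Jordan blocks for λ = 5.
Step 2 — from the minimal polynomial, the factor (x − 5) tells us the largest block for λ = 5 has size 1.
Step 3 — with total size 2, 2 blocks, and largest block 1, the block sizes (in nonincreasing order) are [1, 1].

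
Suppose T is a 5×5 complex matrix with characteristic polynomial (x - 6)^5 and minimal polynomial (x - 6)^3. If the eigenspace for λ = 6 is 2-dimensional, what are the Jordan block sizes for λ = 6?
Block sizes for λ = 6: [3, 2]

Step 1 — from the characteristic polynomial, algebraic multiplicity of λ = 6 is 5. From dim ker(T − (6)·I) = 2, there are exactly 2 Jordan blocks for λ = 6.
Step 2 — from the minimal polynomial, the factor (x − 6)^3 tells us the largest block for λ = 6 has size 3.
Step 3 — with total size 5, 2 blocks, and largest block 3, the block sizes (in nonincreasing order) are [3, 2].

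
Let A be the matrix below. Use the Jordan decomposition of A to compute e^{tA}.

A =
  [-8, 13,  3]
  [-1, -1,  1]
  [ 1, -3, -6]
e^{tA} =
  [-t^2*exp(-5*t)/2 - 3*t*exp(-5*t) + exp(-5*t), 2*t^2*exp(-5*t) + 13*t*exp(-5*t), t^2*exp(-5*t)/2 + 3*t*exp(-5*t)]
  [-t*exp(-5*t), 4*t*exp(-5*t) + exp(-5*t), t*exp(-5*t)]
  [-t^2*exp(-5*t)/2 + t*exp(-5*t), 2*t^2*exp(-5*t) - 3*t*exp(-5*t), t^2*exp(-5*t)/2 - t*exp(-5*t) + exp(-5*t)]

Strategy: write A = P · J · P⁻¹ where J is a Jordan canonical form, so e^{tA} = P · e^{tJ} · P⁻¹, and e^{tJ} can be computed block-by-block.

A has Jordan form
J =
  [-5,  1,  0]
  [ 0, -5,  1]
  [ 0,  0, -5]
(up to reordering of blocks).

Per-block formulas:
  For a 3×3 Jordan block J_3(-5): exp(t · J_3(-5)) = e^(-5t)·(I + t·N + (t^2/2)·N^2), where N is the 3×3 nilpotent shift.

After assembling e^{tJ} and conjugating by P, we get:

e^{tA} =
  [-t^2*exp(-5*t)/2 - 3*t*exp(-5*t) + exp(-5*t), 2*t^2*exp(-5*t) + 13*t*exp(-5*t), t^2*exp(-5*t)/2 + 3*t*exp(-5*t)]
  [-t*exp(-5*t), 4*t*exp(-5*t) + exp(-5*t), t*exp(-5*t)]
  [-t^2*exp(-5*t)/2 + t*exp(-5*t), 2*t^2*exp(-5*t) - 3*t*exp(-5*t), t^2*exp(-5*t)/2 - t*exp(-5*t) + exp(-5*t)]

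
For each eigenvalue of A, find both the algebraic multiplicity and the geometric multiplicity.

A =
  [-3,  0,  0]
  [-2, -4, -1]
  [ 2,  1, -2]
λ = -3: alg = 3, geom = 2

Step 1 — factor the characteristic polynomial to read off the algebraic multiplicities:
  χ_A(x) = (x + 3)^3

Step 2 — compute geometric multiplicities via the rank-nullity identity g(λ) = n − rank(A − λI):
  rank(A − (-3)·I) = 1, so dim ker(A − (-3)·I) = n − 1 = 2

Summary:
  λ = -3: algebraic multiplicity = 3, geometric multiplicity = 2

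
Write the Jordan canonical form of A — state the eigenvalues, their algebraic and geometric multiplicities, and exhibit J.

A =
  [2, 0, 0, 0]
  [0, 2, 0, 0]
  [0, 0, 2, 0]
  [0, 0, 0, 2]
J_1(2) ⊕ J_1(2) ⊕ J_1(2) ⊕ J_1(2)

The characteristic polynomial is
  det(x·I − A) = x^4 - 8*x^3 + 24*x^2 - 32*x + 16 = (x - 2)^4

Eigenvalues and multiplicities (the geometric multiplicity of λ is n − rank(A − λI), which equals the number of Jordan blocks for λ):
  λ = 2: algebraic multiplicity = 4, geometric multiplicity = 4

Determining the block sizes for each eigenvalue:
  λ = 2: gm = am = 4, so every block has size 1 → block sizes [1, 1, 1, 1]

Assembling the blocks gives a Jordan form
J =
  [2, 0, 0, 0]
  [0, 2, 0, 0]
  [0, 0, 2, 0]
  [0, 0, 0, 2]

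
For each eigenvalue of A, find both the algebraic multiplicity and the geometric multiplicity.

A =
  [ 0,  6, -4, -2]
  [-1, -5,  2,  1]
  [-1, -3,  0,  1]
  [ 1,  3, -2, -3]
λ = -2: alg = 4, geom = 3

Step 1 — factor the characteristic polynomial to read off the algebraic multiplicities:
  χ_A(x) = (x + 2)^4

Step 2 — compute geometric multiplicities via the rank-nullity identity g(λ) = n − rank(A − λI):
  rank(A − (-2)·I) = 1, so dim ker(A − (-2)·I) = n − 1 = 3

Summary:
  λ = -2: algebraic multiplicity = 4, geometric multiplicity = 3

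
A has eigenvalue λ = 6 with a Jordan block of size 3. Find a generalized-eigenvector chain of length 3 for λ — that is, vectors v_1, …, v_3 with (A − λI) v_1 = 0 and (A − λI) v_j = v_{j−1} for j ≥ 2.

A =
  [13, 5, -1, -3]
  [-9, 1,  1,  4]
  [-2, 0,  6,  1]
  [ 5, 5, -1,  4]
A Jordan chain for λ = 6 of length 3:
v_1 = (-9, 0, -9, -18)ᵀ
v_2 = (7, -9, -2, 5)ᵀ
v_3 = (1, 0, 0, 0)ᵀ

Let N = A − (6)·I. We want v_3 with N^3 v_3 = 0 but N^2 v_3 ≠ 0; then v_{j-1} := N · v_j for j = 3, …, 2.

Pick v_3 = (1, 0, 0, 0)ᵀ.
Then v_2 = N · v_3 = (7, -9, -2, 5)ᵀ.
Then v_1 = N · v_2 = (-9, 0, -9, -18)ᵀ.

Sanity check: (A − (6)·I) v_1 = (0, 0, 0, 0)ᵀ = 0. ✓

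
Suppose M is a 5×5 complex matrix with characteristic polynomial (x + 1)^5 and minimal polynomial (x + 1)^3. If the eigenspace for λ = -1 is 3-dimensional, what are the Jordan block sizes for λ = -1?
Block sizes for λ = -1: [3, 1, 1]

Step 1 — from the characteristic polynomial, algebraic multiplicity of λ = -1 is 5. From dim ker(M − (-1)·I) = 3, there are exactly 3 Jordan blocks for λ = -1.
Step 2 — from the minimal polynomial, the factor (x + 1)^3 tells us the largest block for λ = -1 has size 3.
Step 3 — with total size 5, 3 blocks, and largest block 3, the block sizes (in nonincreasing order) are [3, 1, 1].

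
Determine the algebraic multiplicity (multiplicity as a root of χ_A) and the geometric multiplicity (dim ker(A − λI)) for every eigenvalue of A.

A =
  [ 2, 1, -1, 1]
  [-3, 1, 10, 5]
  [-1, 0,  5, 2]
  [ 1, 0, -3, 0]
λ = 2: alg = 4, geom = 2

Step 1 — factor the characteristic polynomial to read off the algebraic multiplicities:
  χ_A(x) = (x - 2)^4

Step 2 — compute geometric multiplicities via the rank-nullity identity g(λ) = n − rank(A − λI):
  rank(A − (2)·I) = 2, so dim ker(A − (2)·I) = n − 2 = 2

Summary:
  λ = 2: algebraic multiplicity = 4, geometric multiplicity = 2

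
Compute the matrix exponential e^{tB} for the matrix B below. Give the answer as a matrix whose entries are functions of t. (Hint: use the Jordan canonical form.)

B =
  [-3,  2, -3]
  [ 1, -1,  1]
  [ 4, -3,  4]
e^{tB} =
  [-t^2/2 - 3*t + 1, t^2/2 + 2*t, -t^2/2 - 3*t]
  [t, 1 - t, t]
  [t^2/2 + 4*t, -t^2/2 - 3*t, t^2/2 + 4*t + 1]

Strategy: write B = P · J · P⁻¹ where J is a Jordan canonical form, so e^{tB} = P · e^{tJ} · P⁻¹, and e^{tJ} can be computed block-by-block.

B has Jordan form
J =
  [0, 1, 0]
  [0, 0, 1]
  [0, 0, 0]
(up to reordering of blocks).

Per-block formulas:
  For a 3×3 Jordan block J_3(0): exp(t · J_3(0)) = e^(0t)·(I + t·N + (t^2/2)·N^2), where N is the 3×3 nilpotent shift.

After assembling e^{tJ} and conjugating by P, we get:

e^{tB} =
  [-t^2/2 - 3*t + 1, t^2/2 + 2*t, -t^2/2 - 3*t]
  [t, 1 - t, t]
  [t^2/2 + 4*t, -t^2/2 - 3*t, t^2/2 + 4*t + 1]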